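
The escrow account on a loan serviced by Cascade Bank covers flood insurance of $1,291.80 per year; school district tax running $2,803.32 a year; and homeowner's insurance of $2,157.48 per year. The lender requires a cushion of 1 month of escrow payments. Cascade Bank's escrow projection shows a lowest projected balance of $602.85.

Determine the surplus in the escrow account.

$81.80

Flood insurance = $1,291.80 per year
School district tax = $2,803.32 per year
Homeowner's insurance = $2,157.48 per year
Total annual escrow = $1,291.80 + $2,803.32 + $2,157.48 = $6,252.60
Monthly = $6,252.60 / 12 = $521.05
Cushion = 1 × $521.05 = $521.05
Excess over cushion: $602.85 − $521.05 = $81.80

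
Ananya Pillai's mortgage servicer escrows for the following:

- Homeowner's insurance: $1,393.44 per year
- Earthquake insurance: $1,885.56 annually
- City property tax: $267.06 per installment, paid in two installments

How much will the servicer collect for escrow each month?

$317.76

Homeowner's insurance — $1,393.44 per year
Earthquake insurance — $1,885.56 per year
City property tax — $267.06 × 2 = $534.12 per year
Total annual escrow = $1,393.44 + $1,885.56 + $534.12 = $3,813.12
Monthly escrow = $3,813.12 ÷ 12 = $317.76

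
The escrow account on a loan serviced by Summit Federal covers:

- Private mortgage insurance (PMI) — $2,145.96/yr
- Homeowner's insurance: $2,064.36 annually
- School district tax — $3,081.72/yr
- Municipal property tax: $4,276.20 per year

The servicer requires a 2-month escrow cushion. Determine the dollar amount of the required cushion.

$1,928.04

Private mortgage insurance (PMI) = $2,145.96/yr
Homeowner's insurance = $2,064.36/yr
School district tax = $3,081.72/yr
Municipal property tax = $4,276.20/yr
Combined annual = $2,145.96 + $2,064.36 + $3,081.72 + $4,276.20 = $11,568.24
Monthly = $11,568.24 ÷ 12 = $964.02
Required cushion = 2 × $964.02 = $1,928.04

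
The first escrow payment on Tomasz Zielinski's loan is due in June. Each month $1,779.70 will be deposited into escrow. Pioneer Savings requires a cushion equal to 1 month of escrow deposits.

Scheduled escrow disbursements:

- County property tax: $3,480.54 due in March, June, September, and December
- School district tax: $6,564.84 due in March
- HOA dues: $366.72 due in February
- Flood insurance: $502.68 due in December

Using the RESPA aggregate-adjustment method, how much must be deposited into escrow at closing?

$5,339.10

Cushion = 1 × $1,779.70 = $1,779.70
Trial balance (start $0, +$1,779.70 each month, − disbursements):
  Jun: +$1,779.70 − $3,480.54 → -$1,700.84
  Jul: +$1,779.70 → $78.86
  Aug: +$1,779.70 → $1,858.56
  Sep: +$1,779.70 − $3,480.54 → $157.72
  Oct: +$1,779.70 → $1,937.42
  Nov: +$1,779.70 → $3,717.12
  Dec: +$1,779.70 − $3,983.22 → $1,513.60
  Jan: +$1,779.70 → $3,293.30
  Feb: +$1,779.70 − $366.72 → $4,706.28
  Mar: +$1,779.70 − $10,045.38 → -$3,559.40
  Apr: +$1,779.70 → -$1,779.70
  May: +$1,779.70 → $0.00
Lowest trial balance = -$3,559.40 (Mar)
Initial deposit = cushion − low point = $1,779.70 − (-$3,559.40) = $5,339.10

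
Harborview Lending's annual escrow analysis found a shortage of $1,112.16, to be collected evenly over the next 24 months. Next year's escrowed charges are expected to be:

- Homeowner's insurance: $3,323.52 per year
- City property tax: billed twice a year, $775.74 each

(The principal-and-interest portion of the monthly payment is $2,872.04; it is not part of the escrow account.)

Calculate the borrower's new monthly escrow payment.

$452.59

Homeowner's insurance = $3,323.52 annually
City property tax = $775.74 × 2 = $1,551.48 annually
Yearly total = $3,323.52 + $1,551.48 = $4,875.00
Monthly escrow = $4,875.00 ÷ 12 = $406.25
Shortage per month = $1,112.16 / 24 = $46.34
New monthly escrow = $406.25 + $46.34 = $452.59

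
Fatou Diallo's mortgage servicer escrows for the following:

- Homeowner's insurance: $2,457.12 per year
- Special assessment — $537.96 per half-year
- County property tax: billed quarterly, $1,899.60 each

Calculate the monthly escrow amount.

Homeowner's insurance: $2,457.12 annually
Special assessment: $537.96 × 2 = $1,075.92 annually
County property tax: $1,899.60 × 4 = $7,598.40 annually
Combined annual = $11,131.44
Monthly escrow = $11,131.44 ÷ 12 = $927.62

$927.62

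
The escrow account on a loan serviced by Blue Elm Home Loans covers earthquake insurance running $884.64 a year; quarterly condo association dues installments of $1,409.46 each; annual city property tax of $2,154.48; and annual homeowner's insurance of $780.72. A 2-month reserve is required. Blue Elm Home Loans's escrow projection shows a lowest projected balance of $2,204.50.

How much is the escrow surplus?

Earthquake insurance — $884.64/yr
Condo association dues — $1,409.46 × 4 = $5,637.84/yr
City property tax — $2,154.48/yr
Homeowner's insurance — $780.72/yr
Annual escrow total = $884.64 + $5,637.84 + $2,154.48 + $780.72 = $9,457.68
Base monthly escrow = $9,457.68 / 12 = $788.14
Required cushion = 2 × $788.14 = $1,576.28
Surplus = $2,204.50 − $1,576.28 = $628.22

$628.22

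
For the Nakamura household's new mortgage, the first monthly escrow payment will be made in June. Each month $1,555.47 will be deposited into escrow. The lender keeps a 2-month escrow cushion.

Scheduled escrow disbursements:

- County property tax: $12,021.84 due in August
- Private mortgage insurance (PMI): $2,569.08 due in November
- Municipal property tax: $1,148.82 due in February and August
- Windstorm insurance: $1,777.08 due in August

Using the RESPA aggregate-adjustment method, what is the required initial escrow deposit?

$13,392.27

Cushion = 2 × $1,555.47 = $3,110.94
Trial balance (start $0, +$1,555.47 each month, − disbursements):
  Jun: +$1,555.47 → $1,555.47
  Jul: +$1,555.47 → $3,110.94
  Aug: +$1,555.47 − $14,947.74 → -$10,281.33
  Sep: +$1,555.47 → -$8,725.86
  Oct: +$1,555.47 → -$7,170.39
  Nov: +$1,555.47 − $2,569.08 → -$8,184.00
  Dec: +$1,555.47 → -$6,628.53
  Jan: +$1,555.47 → -$5,073.06
  Feb: +$1,555.47 − $1,148.82 → -$4,666.41
  Mar: +$1,555.47 → -$3,110.94
  Apr: +$1,555.47 → -$1,555.47
  May: +$1,555.47 → $0.00
Lowest trial balance = -$10,281.33 (Aug)
Initial deposit = cushion − low point = $3,110.94 − (-$10,281.33) = $13,392.27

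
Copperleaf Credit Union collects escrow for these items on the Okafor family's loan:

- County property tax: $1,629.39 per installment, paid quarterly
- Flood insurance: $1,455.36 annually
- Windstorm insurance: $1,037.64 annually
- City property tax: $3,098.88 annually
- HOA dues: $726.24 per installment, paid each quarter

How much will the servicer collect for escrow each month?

$1,251.20

County property tax = $1,629.39 × 4 = $6,517.56
Flood insurance = $1,455.36
Windstorm insurance = $1,037.64
City property tax = $3,098.88
HOA dues = $726.24 × 4 = $2,904.96
Annual escrow total = $15,014.40
Monthly = $15,014.40 ÷ 12 = $1,251.20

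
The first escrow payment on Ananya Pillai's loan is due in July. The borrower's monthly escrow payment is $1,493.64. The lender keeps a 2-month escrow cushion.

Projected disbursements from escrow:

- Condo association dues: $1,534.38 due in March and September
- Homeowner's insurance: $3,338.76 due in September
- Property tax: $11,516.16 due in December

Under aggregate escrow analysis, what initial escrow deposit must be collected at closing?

Cushion = 2 × $1,493.64 = $2,987.28
Trial balance (start $0, +$1,493.64 each month, − disbursements):
  Jul: +$1,493.64 → $1,493.64
  Aug: +$1,493.64 → $2,987.28
  Sep: +$1,493.64 − $4,873.14 → -$392.22
  Oct: +$1,493.64 → $1,101.42
  Nov: +$1,493.64 → $2,595.06
  Dec: +$1,493.64 − $11,516.16 → -$7,427.46
  Jan: +$1,493.64 → -$5,933.82
  Feb: +$1,493.64 → -$4,440.18
  Mar: +$1,493.64 − $1,534.38 → -$4,480.92
  Apr: +$1,493.64 → -$2,987.28
  May: +$1,493.64 → -$1,493.64
  Jun: +$1,493.64 → $0.00
Lowest trial balance = -$7,427.46 (Dec)
Initial deposit = cushion − low point = $2,987.28 − (-$7,427.46) = $10,414.74

$10,414.74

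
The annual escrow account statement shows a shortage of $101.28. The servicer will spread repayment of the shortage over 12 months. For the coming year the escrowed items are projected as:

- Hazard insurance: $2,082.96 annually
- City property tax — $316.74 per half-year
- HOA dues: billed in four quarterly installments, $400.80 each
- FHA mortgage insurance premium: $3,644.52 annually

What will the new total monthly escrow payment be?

$672.12

Hazard insurance = $2,082.96
City property tax = $316.74 × 2 = $633.48
HOA dues = $400.80 × 4 = $1,603.20
FHA mortgage insurance premium = $3,644.52
Total annual escrow = $7,964.16
Monthly = $7,964.16 ÷ 12 = $663.68
Shortage spread = $101.28 ÷ 12 = $8.44/mo
Adjusted monthly = $663.68 + $8.44 = $672.12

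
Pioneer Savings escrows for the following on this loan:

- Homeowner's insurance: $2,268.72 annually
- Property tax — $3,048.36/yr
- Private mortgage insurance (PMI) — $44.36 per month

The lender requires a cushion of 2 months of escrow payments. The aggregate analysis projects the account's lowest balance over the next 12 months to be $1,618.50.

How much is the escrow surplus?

$643.60

Homeowner's insurance — $2,268.72/yr
Property tax — $3,048.36/yr
Private mortgage insurance (PMI) — $44.36 × 12 = $532.32/yr
Yearly total = $2,268.72 + $3,048.36 + $532.32 = $5,849.40
Base monthly escrow = $5,849.40 / 12 = $487.45
Cushion = 2 × $487.45 = $974.90
Surplus = $1,618.50 − $974.90 = $643.60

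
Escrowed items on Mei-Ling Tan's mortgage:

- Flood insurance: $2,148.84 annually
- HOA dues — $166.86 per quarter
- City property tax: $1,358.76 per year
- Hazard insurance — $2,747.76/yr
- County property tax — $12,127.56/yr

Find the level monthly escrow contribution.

$1,587.53

Flood insurance — $2,148.84
HOA dues — $166.86 × 4 = $667.44
City property tax — $1,358.76
Hazard insurance — $2,747.76
County property tax — $12,127.56
Yearly total = $2,148.84 + $667.44 + $1,358.76 + $2,747.76 + $12,127.56 = $19,050.36
Base monthly escrow = $19,050.36 / 12 = $1,587.53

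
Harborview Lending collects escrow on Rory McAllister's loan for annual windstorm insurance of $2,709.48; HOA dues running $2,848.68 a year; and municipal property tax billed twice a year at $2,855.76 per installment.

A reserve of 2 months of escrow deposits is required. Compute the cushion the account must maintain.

$1,878.28

Windstorm insurance: $2,709.48
HOA dues: $2,848.68
Municipal property tax: $2,855.76 × 2 = $5,711.52
Total annual escrow = $2,709.48 + $2,848.68 + $5,711.52 = $11,269.68
Monthly escrow = $11,269.68 / 12 = $939.14
Cushion = 2 × $939.14 = $1,878.28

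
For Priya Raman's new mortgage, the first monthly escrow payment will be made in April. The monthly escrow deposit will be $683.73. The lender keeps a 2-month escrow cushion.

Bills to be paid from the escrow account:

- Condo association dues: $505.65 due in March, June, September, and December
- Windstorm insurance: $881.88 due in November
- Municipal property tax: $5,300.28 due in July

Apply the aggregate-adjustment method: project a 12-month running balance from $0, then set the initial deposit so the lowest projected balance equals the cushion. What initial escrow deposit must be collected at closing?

$4,438.47

Cushion = 2 × $683.73 = $1,367.46
Trial balance (start $0, +$683.73 each month, − disbursements):
  Apr: +$683.73 → $683.73
  May: +$683.73 → $1,367.46
  Jun: +$683.73 − $505.65 → $1,545.54
  Jul: +$683.73 − $5,300.28 → -$3,071.01
  Aug: +$683.73 → -$2,387.28
  Sep: +$683.73 − $505.65 → -$2,209.20
  Oct: +$683.73 → -$1,525.47
  Nov: +$683.73 − $881.88 → -$1,723.62
  Dec: +$683.73 − $505.65 → -$1,545.54
  Jan: +$683.73 → -$861.81
  Feb: +$683.73 → -$178.08
  Mar: +$683.73 − $505.65 → $0.00
Lowest trial balance = -$3,071.01 (Jul)
Initial deposit = cushion − low point = $1,367.46 − (-$3,071.01) = $4,438.47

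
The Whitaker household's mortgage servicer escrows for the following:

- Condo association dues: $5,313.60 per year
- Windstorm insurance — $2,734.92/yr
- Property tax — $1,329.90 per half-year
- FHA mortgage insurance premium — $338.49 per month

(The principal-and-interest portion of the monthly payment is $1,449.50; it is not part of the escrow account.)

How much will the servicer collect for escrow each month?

Condo association dues = $5,313.60 per year
Windstorm insurance = $2,734.92 per year
Property tax = $1,329.90 × 2 = $2,659.80 per year
FHA mortgage insurance premium = $338.49 × 12 = $4,061.88 per year
Combined annual = $14,770.20
Monthly escrow = $14,770.20 / 12 = $1,230.85

$1,230.85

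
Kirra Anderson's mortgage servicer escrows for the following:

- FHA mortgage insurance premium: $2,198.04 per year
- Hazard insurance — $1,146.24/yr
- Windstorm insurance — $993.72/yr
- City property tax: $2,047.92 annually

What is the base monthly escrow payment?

FHA mortgage insurance premium — $2,198.04 per year
Hazard insurance — $1,146.24 per year
Windstorm insurance — $993.72 per year
City property tax — $2,047.92 per year
Combined annual = $2,198.04 + $1,146.24 + $993.72 + $2,047.92 = $6,385.92
Monthly escrow = $6,385.92 ÷ 12 = $532.16

$532.16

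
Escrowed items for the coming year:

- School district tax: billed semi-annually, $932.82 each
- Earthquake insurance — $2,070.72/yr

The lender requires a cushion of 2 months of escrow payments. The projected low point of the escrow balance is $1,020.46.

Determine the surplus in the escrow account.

$364.40

School district tax: $932.82 × 2 = $1,865.64 annually
Earthquake insurance: $2,070.72 annually
Combined annual = $3,936.36
Monthly = $3,936.36 / 12 = $328.03
Cushion = 2 × $328.03 = $656.06
Excess over cushion: $1,020.46 − $656.06 = $364.40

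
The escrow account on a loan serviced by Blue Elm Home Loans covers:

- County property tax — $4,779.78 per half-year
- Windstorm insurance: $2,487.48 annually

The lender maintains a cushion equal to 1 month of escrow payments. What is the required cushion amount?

County property tax — $4,779.78 × 2 = $9,559.56
Windstorm insurance — $2,487.48
Yearly total = $12,047.04
Base monthly escrow = $12,047.04 / 12 = $1,003.92
Cushion = 1 × $1,003.92 = $1,003.92

$1,003.92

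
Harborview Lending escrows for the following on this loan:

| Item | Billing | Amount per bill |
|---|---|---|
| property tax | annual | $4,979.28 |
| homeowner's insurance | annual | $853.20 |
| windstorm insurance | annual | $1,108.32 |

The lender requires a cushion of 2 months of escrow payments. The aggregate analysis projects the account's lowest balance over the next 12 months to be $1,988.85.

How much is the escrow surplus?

$832.05

Property tax = $4,979.28 annually
Homeowner's insurance = $853.20 annually
Windstorm insurance = $1,108.32 annually
Yearly total = $6,940.80
Monthly = $6,940.80 / 12 = $578.40
Cushion = 2 × $578.40 = $1,156.80
Surplus = $1,988.85 − $1,156.80 = $832.05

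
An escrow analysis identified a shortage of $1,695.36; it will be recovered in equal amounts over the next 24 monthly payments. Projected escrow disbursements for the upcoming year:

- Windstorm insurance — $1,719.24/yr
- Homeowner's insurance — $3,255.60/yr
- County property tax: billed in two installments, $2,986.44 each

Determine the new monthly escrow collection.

Windstorm insurance: $1,719.24
Homeowner's insurance: $3,255.60
County property tax: $2,986.44 × 2 = $5,972.88
Combined annual = $10,947.72
Base monthly escrow = $10,947.72 / 12 = $912.31
Shortage per month = $1,695.36 / 24 = $70.64
New monthly escrow = $912.31 + $70.64 = $982.95

$982.95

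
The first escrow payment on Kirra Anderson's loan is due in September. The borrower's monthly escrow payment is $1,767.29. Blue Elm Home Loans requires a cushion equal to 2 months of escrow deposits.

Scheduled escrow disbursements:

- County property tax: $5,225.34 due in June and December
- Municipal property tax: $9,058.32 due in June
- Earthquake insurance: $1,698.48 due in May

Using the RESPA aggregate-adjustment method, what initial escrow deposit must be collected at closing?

$7,069.16

Cushion = 2 × $1,767.29 = $3,534.58
Trial balance (start $0, +$1,767.29 each month, − disbursements):
  Sep: +$1,767.29 → $1,767.29
  Oct: +$1,767.29 → $3,534.58
  Nov: +$1,767.29 → $5,301.87
  Dec: +$1,767.29 − $5,225.34 → $1,843.82
  Jan: +$1,767.29 → $3,611.11
  Feb: +$1,767.29 → $5,378.40
  Mar: +$1,767.29 → $7,145.69
  Apr: +$1,767.29 → $8,912.98
  May: +$1,767.29 − $1,698.48 → $8,981.79
  Jun: +$1,767.29 − $14,283.66 → -$3,534.58
  Jul: +$1,767.29 → -$1,767.29
  Aug: +$1,767.29 → $0.00
Lowest trial balance = -$3,534.58 (Jun)
Initial deposit = cushion − low point = $3,534.58 − (-$3,534.58) = $7,069.16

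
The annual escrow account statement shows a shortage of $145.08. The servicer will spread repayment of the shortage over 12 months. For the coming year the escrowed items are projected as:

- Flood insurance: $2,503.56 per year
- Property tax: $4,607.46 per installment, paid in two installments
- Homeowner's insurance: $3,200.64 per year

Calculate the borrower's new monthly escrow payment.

$1,255.35

Flood insurance — $2,503.56 annually
Property tax — $4,607.46 × 2 = $9,214.92 annually
Homeowner's insurance — $3,200.64 annually
Combined annual = $14,919.12
Base monthly escrow = $14,919.12 / 12 = $1,243.26
Shortage per month = $145.08 / 12 = $12.09
Adjusted monthly = $1,243.26 + $12.09 = $1,255.35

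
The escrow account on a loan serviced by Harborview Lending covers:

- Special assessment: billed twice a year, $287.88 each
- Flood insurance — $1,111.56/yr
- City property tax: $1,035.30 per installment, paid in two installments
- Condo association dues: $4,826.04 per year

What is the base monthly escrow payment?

Special assessment — $287.88 × 2 = $575.76 per year
Flood insurance — $1,111.56 per year
City property tax — $1,035.30 × 2 = $2,070.60 per year
Condo association dues — $4,826.04 per year
Yearly total = $8,583.96
Monthly = $8,583.96 ÷ 12 = $715.33

$715.33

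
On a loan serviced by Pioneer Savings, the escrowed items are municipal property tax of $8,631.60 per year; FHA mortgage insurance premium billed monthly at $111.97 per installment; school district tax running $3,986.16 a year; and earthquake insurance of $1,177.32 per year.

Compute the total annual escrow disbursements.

Municipal property tax: $8,631.60/yr
FHA mortgage insurance premium: $111.97 × 12 = $1,343.64/yr
School district tax: $3,986.16/yr
Earthquake insurance: $1,177.32/yr
Total annual escrow = $8,631.60 + $1,343.64 + $3,986.16 + $1,177.32 = $15,138.72

$15,138.72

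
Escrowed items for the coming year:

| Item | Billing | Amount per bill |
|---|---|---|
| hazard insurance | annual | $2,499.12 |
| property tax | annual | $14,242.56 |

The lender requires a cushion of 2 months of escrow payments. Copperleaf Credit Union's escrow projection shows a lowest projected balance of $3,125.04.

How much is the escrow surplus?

$334.76

Hazard insurance: $2,499.12 annually
Property tax: $14,242.56 annually
Annual escrow total = $16,741.68
Monthly escrow = $16,741.68 ÷ 12 = $1,395.14
Required cushion = 2 × $1,395.14 = $2,790.28
Excess over cushion: $3,125.04 − $2,790.28 = $334.76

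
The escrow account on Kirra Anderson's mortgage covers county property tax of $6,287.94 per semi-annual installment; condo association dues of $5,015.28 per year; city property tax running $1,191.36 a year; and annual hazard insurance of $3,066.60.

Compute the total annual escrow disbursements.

County property tax: $6,287.94 × 2 = $12,575.88/yr
Condo association dues: $5,015.28/yr
City property tax: $1,191.36/yr
Hazard insurance: $3,066.60/yr
Total annual escrow = $12,575.88 + $5,015.28 + $1,191.36 + $3,066.60 = $21,849.12

$21,849.12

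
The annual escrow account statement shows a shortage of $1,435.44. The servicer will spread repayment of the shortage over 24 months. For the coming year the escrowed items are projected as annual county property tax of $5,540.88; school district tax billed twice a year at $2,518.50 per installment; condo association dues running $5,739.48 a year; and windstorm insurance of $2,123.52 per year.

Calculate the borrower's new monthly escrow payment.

County property tax = $5,540.88 annually
School district tax = $2,518.50 × 2 = $5,037.00 annually
Condo association dues = $5,739.48 annually
Windstorm insurance = $2,123.52 annually
Annual escrow total = $18,440.88
Monthly = $18,440.88 ÷ 12 = $1,536.74
Shortage spread = $1,435.44 / 24 = $59.81/mo
New monthly escrow = $1,536.74 + $59.81 = $1,596.55

$1,596.55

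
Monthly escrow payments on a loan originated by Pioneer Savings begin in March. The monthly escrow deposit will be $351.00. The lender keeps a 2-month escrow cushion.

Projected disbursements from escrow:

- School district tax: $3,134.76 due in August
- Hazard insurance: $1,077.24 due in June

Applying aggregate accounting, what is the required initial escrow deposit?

$2,808.00

Cushion = 2 × $351.00 = $702.00
Trial balance (start $0, +$351.00 each month, − disbursements):
  Mar: +$351.00 → $351.00
  Apr: +$351.00 → $702.00
  May: +$351.00 → $1,053.00
  Jun: +$351.00 − $1,077.24 → $326.76
  Jul: +$351.00 → $677.76
  Aug: +$351.00 − $3,134.76 → -$2,106.00
  Sep: +$351.00 → -$1,755.00
  Oct: +$351.00 → -$1,404.00
  Nov: +$351.00 → -$1,053.00
  Dec: +$351.00 → -$702.00
  Jan: +$351.00 → -$351.00
  Feb: +$351.00 → $0.00
Lowest trial balance = -$2,106.00 (Aug)
Initial deposit = cushion − low point = $702.00 − (-$2,106.00) = $2,808.00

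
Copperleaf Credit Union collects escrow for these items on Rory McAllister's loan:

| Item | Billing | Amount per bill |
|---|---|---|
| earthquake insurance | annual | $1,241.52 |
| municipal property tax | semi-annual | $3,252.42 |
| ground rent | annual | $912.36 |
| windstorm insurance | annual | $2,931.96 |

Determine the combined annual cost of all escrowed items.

$11,590.68

Earthquake insurance — $1,241.52 per year
Municipal property tax — $3,252.42 × 2 = $6,504.84 per year
Ground rent — $912.36 per year
Windstorm insurance — $2,931.96 per year
Yearly total = $1,241.52 + $6,504.84 + $912.36 + $2,931.96 = $11,590.68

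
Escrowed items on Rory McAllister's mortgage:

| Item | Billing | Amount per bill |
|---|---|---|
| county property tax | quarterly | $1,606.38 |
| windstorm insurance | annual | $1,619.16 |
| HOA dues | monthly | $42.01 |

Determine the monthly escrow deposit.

County property tax: $1,606.38 × 4 = $6,425.52/yr
Windstorm insurance: $1,619.16/yr
HOA dues: $42.01 × 12 = $504.12/yr
Annual escrow total = $8,548.80
Per month = $8,548.80 ÷ 12 = $712.40

$712.40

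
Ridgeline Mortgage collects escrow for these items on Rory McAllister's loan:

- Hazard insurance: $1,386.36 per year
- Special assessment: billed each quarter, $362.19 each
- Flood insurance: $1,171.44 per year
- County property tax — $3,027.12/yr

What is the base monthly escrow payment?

$586.14

Hazard insurance: $1,386.36
Special assessment: $362.19 × 4 = $1,448.76
Flood insurance: $1,171.44
County property tax: $3,027.12
Total annual escrow = $1,386.36 + $1,448.76 + $1,171.44 + $3,027.12 = $7,033.68
Monthly escrow = $7,033.68 ÷ 12 = $586.14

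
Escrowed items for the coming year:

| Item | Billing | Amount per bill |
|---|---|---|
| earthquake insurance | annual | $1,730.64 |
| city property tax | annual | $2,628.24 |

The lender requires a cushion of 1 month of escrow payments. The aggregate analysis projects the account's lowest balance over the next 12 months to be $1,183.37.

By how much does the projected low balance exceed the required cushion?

Earthquake insurance = $1,730.64/yr
City property tax = $2,628.24/yr
Combined annual = $1,730.64 + $2,628.24 = $4,358.88
Per month = $4,358.88 ÷ 12 = $363.24
Cushion = 1 × $363.24 = $363.24
Surplus = $1,183.37 − $363.24 = $820.13

$820.13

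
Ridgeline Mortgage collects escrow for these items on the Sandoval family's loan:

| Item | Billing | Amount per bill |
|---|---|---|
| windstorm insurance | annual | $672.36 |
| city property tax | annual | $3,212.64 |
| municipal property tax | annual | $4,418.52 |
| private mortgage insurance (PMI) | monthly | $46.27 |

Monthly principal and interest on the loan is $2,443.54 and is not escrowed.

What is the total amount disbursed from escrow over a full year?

$8,858.76

Windstorm insurance: $672.36
City property tax: $3,212.64
Municipal property tax: $4,418.52
Private mortgage insurance (PMI): $46.27 × 12 = $555.24
Annual escrow total = $672.36 + $3,212.64 + $4,418.52 + $555.24 = $8,858.76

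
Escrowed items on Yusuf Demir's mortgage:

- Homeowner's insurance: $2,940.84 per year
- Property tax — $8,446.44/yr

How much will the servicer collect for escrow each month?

Homeowner's insurance: $2,940.84 per year
Property tax: $8,446.44 per year
Total annual escrow = $11,387.28
Base monthly escrow = $11,387.28 / 12 = $948.94

$948.94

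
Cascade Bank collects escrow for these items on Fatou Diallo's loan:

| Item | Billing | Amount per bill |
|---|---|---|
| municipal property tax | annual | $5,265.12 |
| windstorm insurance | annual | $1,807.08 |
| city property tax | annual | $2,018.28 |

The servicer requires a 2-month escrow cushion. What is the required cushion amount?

Municipal property tax — $5,265.12 per year
Windstorm insurance — $1,807.08 per year
City property tax — $2,018.28 per year
Total per year = $5,265.12 + $1,807.08 + $2,018.28 = $9,090.48
Per month = $9,090.48 ÷ 12 = $757.54
Cushion = 2 × $757.54 = $1,515.08

$1,515.08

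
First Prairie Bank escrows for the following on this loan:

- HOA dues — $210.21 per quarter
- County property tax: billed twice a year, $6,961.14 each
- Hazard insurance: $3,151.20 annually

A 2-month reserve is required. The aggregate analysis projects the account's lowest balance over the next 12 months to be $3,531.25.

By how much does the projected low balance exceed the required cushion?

HOA dues: $210.21 × 4 = $840.84/yr
County property tax: $6,961.14 × 2 = $13,922.28/yr
Hazard insurance: $3,151.20/yr
Combined annual = $17,914.32
Monthly = $17,914.32 ÷ 12 = $1,492.86
Required cushion = 2 × $1,492.86 = $2,985.72
Excess over cushion: $3,531.25 − $2,985.72 = $545.53

$545.53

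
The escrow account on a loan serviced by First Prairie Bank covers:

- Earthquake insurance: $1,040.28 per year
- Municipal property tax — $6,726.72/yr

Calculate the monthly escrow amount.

Earthquake insurance: $1,040.28/yr
Municipal property tax: $6,726.72/yr
Yearly total = $7,767.00
Monthly = $7,767.00 / 12 = $647.25

$647.25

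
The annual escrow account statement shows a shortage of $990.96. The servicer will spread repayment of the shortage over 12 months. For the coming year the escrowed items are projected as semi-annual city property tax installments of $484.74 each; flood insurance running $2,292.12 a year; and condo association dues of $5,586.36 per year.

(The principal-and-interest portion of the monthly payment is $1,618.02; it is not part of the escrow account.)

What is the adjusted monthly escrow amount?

$819.91

City property tax = $484.74 × 2 = $969.48/yr
Flood insurance = $2,292.12/yr
Condo association dues = $5,586.36/yr
Annual escrow total = $969.48 + $2,292.12 + $5,586.36 = $8,847.96
Monthly = $8,847.96 ÷ 12 = $737.33
Monthly shortage recovery: $990.96 ÷ 12 = $82.58
New monthly escrow = $737.33 + $82.58 = $819.91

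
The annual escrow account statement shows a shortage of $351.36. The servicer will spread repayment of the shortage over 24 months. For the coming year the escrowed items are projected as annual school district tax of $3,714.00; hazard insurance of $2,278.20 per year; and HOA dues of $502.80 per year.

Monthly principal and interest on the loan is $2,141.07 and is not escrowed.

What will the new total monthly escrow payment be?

$555.89

School district tax — $3,714.00 annually
Hazard insurance — $2,278.20 annually
HOA dues — $502.80 annually
Total annual escrow = $3,714.00 + $2,278.20 + $502.80 = $6,495.00
Per month = $6,495.00 ÷ 12 = $541.25
Shortage spread = $351.36 ÷ 24 = $14.64/mo
Adjusted monthly = $541.25 + $14.64 = $555.89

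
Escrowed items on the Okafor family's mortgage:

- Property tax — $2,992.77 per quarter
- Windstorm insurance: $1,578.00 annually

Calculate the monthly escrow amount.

Property tax = $2,992.77 × 4 = $11,971.08 per year
Windstorm insurance = $1,578.00 per year
Annual escrow total = $11,971.08 + $1,578.00 = $13,549.08
Per month = $13,549.08 / 12 = $1,129.09

$1,129.09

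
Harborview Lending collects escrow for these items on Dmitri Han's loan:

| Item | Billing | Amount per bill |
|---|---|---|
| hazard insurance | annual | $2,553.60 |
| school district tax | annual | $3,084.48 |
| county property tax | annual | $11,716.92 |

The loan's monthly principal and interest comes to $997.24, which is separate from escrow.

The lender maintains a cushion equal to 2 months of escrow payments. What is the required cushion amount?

Hazard insurance — $2,553.60
School district tax — $3,084.48
County property tax — $11,716.92
Total annual escrow = $2,553.60 + $3,084.48 + $11,716.92 = $17,355.00
Base monthly escrow = $17,355.00 ÷ 12 = $1,446.25
Required cushion = 2 × $1,446.25 = $2,892.50

$2,892.50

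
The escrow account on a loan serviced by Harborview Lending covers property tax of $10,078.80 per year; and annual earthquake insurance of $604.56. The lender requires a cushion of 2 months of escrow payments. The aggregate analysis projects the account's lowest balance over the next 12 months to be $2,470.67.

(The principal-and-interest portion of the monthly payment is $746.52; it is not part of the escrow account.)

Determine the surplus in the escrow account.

Property tax — $10,078.80 per year
Earthquake insurance — $604.56 per year
Total per year = $10,078.80 + $604.56 = $10,683.36
Monthly escrow = $10,683.36 ÷ 12 = $890.28
Cushion = 2 × $890.28 = $1,780.56
Surplus = $2,470.67 − $1,780.56 = $690.11

$690.11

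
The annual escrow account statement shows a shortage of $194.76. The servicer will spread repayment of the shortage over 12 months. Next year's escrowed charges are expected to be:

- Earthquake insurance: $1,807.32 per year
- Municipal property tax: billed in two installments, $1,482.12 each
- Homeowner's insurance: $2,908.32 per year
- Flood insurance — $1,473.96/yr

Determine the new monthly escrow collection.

Earthquake insurance: $1,807.32
Municipal property tax: $1,482.12 × 2 = $2,964.24
Homeowner's insurance: $2,908.32
Flood insurance: $1,473.96
Annual escrow total = $1,807.32 + $2,964.24 + $2,908.32 + $1,473.96 = $9,153.84
Base monthly escrow = $9,153.84 ÷ 12 = $762.82
Monthly shortage recovery: $194.76 / 12 = $16.23
Adjusted monthly = $762.82 + $16.23 = $779.05

$779.05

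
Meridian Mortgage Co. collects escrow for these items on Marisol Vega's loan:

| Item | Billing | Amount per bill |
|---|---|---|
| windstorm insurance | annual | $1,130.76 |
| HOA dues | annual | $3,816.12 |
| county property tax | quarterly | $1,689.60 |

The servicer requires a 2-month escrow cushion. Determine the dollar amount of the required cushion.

$1,950.88

Windstorm insurance — $1,130.76/yr
HOA dues — $3,816.12/yr
County property tax — $1,689.60 × 4 = $6,758.40/yr
Total per year = $1,130.76 + $3,816.12 + $6,758.40 = $11,705.28
Per month = $11,705.28 / 12 = $975.44
Reserve = 2 × $975.44 = $1,950.88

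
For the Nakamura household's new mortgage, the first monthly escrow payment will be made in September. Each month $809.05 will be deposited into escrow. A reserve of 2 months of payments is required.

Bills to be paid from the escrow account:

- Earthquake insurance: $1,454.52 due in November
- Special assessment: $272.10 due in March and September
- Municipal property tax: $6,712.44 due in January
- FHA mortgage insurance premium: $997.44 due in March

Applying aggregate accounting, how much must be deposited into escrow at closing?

$6,011.91

Cushion = 2 × $809.05 = $1,618.10
Trial balance (start $0, +$809.05 each month, − disbursements):
  Sep: +$809.05 − $272.10 → $536.95
  Oct: +$809.05 → $1,346.00
  Nov: +$809.05 − $1,454.52 → $700.53
  Dec: +$809.05 → $1,509.58
  Jan: +$809.05 − $6,712.44 → -$4,393.81
  Feb: +$809.05 → -$3,584.76
  Mar: +$809.05 − $1,269.54 → -$4,045.25
  Apr: +$809.05 → -$3,236.20
  May: +$809.05 → -$2,427.15
  Jun: +$809.05 → -$1,618.10
  Jul: +$809.05 → -$809.05
  Aug: +$809.05 → $0.00
Lowest trial balance = -$4,393.81 (Jan)
Initial deposit = cushion − low point = $1,618.10 − (-$4,393.81) = $6,011.91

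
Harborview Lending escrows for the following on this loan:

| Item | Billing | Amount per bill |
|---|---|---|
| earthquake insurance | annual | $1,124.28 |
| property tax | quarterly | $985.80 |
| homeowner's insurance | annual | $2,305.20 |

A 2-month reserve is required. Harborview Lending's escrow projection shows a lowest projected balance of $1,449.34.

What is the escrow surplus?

Earthquake insurance = $1,124.28 per year
Property tax = $985.80 × 4 = $3,943.20 per year
Homeowner's insurance = $2,305.20 per year
Combined annual = $1,124.28 + $3,943.20 + $2,305.20 = $7,372.68
Per month = $7,372.68 ÷ 12 = $614.39
Required cushion = 2 × $614.39 = $1,228.78
Surplus = $1,449.34 − $1,228.78 = $220.56

$220.56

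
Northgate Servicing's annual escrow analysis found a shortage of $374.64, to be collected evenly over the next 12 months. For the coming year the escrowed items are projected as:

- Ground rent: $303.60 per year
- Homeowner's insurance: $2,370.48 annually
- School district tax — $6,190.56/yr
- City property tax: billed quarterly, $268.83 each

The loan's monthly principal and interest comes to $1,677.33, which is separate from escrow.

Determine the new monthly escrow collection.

$859.55

Ground rent = $303.60 annually
Homeowner's insurance = $2,370.48 annually
School district tax = $6,190.56 annually
City property tax = $268.83 × 4 = $1,075.32 annually
Annual escrow total = $9,939.96
Monthly = $9,939.96 ÷ 12 = $828.33
Shortage per month = $374.64 / 12 = $31.22
Adjusted monthly = $828.33 + $31.22 = $859.55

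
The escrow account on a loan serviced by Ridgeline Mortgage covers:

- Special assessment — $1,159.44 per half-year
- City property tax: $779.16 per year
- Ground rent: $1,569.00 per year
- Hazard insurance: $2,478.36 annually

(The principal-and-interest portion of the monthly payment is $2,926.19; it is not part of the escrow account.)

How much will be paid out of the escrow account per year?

Special assessment = $1,159.44 × 2 = $2,318.88
City property tax = $779.16
Ground rent = $1,569.00
Hazard insurance = $2,478.36
Total per year = $2,318.88 + $779.16 + $1,569.00 + $2,478.36 = $7,145.40

$7,145.40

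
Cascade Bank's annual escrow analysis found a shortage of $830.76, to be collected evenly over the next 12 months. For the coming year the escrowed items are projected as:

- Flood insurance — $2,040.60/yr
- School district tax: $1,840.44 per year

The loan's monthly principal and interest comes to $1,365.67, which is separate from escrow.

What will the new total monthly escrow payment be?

Flood insurance = $2,040.60
School district tax = $1,840.44
Annual escrow total = $2,040.60 + $1,840.44 = $3,881.04
Monthly escrow = $3,881.04 ÷ 12 = $323.42
Monthly shortage recovery: $830.76 ÷ 12 = $69.23
Adjusted monthly = $323.42 + $69.23 = $392.65

$392.65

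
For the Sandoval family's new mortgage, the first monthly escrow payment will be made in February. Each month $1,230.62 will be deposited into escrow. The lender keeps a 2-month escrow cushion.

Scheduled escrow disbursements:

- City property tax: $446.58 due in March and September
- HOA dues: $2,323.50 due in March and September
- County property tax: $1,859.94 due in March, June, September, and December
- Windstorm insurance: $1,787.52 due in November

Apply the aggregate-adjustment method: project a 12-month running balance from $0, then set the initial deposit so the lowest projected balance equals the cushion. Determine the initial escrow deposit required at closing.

Cushion = 2 × $1,230.62 = $2,461.24
Trial balance (start $0, +$1,230.62 each month, − disbursements):
  Feb: +$1,230.62 → $1,230.62
  Mar: +$1,230.62 − $4,630.02 → -$2,168.78
  Apr: +$1,230.62 → -$938.16
  May: +$1,230.62 → $292.46
  Jun: +$1,230.62 − $1,859.94 → -$336.86
  Jul: +$1,230.62 → $893.76
  Aug: +$1,230.62 → $2,124.38
  Sep: +$1,230.62 − $4,630.02 → -$1,275.02
  Oct: +$1,230.62 → -$44.40
  Nov: +$1,230.62 − $1,787.52 → -$601.30
  Dec: +$1,230.62 − $1,859.94 → -$1,230.62
  Jan: +$1,230.62 → $0.00
Lowest trial balance = -$2,168.78 (Mar)
Initial deposit = cushion − low point = $2,461.24 − (-$2,168.78) = $4,630.02

$4,630.02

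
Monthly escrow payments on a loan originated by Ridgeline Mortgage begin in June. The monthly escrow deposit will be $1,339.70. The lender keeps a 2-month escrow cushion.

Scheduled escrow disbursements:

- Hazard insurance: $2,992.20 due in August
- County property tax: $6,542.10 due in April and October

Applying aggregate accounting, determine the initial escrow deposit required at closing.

Cushion = 2 × $1,339.70 = $2,679.40
Trial balance (start $0, +$1,339.70 each month, − disbursements):
  Jun: +$1,339.70 → $1,339.70
  Jul: +$1,339.70 → $2,679.40
  Aug: +$1,339.70 − $2,992.20 → $1,026.90
  Sep: +$1,339.70 → $2,366.60
  Oct: +$1,339.70 − $6,542.10 → -$2,835.80
  Nov: +$1,339.70 → -$1,496.10
  Dec: +$1,339.70 → -$156.40
  Jan: +$1,339.70 → $1,183.30
  Feb: +$1,339.70 → $2,523.00
  Mar: +$1,339.70 → $3,862.70
  Apr: +$1,339.70 − $6,542.10 → -$1,339.70
  May: +$1,339.70 → $0.00
Lowest trial balance = -$2,835.80 (Oct)
Initial deposit = cushion − low point = $2,679.40 − (-$2,835.80) = $5,515.20

$5,515.20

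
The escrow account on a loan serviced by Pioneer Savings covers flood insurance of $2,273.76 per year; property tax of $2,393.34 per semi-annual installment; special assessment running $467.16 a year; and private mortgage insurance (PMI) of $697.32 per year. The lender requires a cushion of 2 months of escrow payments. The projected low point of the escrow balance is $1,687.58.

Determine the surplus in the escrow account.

Flood insurance: $2,273.76
Property tax: $2,393.34 × 2 = $4,786.68
Special assessment: $467.16
Private mortgage insurance (PMI): $697.32
Annual escrow total = $8,224.92
Per month = $8,224.92 / 12 = $685.41
Required reserve = 2 × $685.41 = $1,370.82
Excess over cushion: $1,687.58 − $1,370.82 = $316.76

$316.76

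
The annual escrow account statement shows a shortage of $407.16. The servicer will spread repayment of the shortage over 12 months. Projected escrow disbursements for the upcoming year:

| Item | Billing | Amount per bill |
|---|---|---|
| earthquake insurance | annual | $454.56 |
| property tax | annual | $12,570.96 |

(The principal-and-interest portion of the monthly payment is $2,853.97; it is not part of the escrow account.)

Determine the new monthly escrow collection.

Earthquake insurance = $454.56 per year
Property tax = $12,570.96 per year
Yearly total = $13,025.52
Base monthly escrow = $13,025.52 / 12 = $1,085.46
Shortage spread = $407.16 ÷ 12 = $33.93/mo
Adjusted monthly = $1,085.46 + $33.93 = $1,119.39

$1,119.39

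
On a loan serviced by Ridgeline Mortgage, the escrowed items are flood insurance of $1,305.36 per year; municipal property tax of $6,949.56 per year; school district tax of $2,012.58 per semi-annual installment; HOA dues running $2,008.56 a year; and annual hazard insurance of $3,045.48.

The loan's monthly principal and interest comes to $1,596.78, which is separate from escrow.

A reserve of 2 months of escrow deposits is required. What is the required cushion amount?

Flood insurance: $1,305.36/yr
Municipal property tax: $6,949.56/yr
School district tax: $2,012.58 × 2 = $4,025.16/yr
HOA dues: $2,008.56/yr
Hazard insurance: $3,045.48/yr
Total per year = $1,305.36 + $6,949.56 + $4,025.16 + $2,008.56 + $3,045.48 = $17,334.12
Per month = $17,334.12 ÷ 12 = $1,444.51
Cushion = 2 × $1,444.51 = $2,889.02

$2,889.02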